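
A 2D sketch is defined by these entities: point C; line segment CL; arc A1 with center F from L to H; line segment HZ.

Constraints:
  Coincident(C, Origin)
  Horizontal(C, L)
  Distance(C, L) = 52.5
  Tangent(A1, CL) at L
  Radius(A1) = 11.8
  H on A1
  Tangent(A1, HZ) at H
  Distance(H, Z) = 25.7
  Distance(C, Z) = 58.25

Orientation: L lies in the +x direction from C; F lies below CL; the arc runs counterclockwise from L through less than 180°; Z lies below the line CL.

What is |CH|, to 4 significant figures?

42.82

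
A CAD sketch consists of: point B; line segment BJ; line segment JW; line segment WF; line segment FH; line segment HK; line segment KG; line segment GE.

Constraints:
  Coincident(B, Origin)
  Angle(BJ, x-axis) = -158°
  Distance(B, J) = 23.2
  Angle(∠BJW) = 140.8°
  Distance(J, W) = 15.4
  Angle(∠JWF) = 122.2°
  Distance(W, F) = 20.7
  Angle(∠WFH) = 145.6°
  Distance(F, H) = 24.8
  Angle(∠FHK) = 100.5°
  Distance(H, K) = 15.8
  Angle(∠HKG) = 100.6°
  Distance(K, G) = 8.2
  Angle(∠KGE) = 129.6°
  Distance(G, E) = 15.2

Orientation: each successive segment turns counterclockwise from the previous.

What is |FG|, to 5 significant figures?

27.257

B is at the origin; BJ runs at -158.0° with length 23.2, so J = (-21.511, -8.6909). ∠BJW = 140.8° gives JW at -118.80° from the x-axis; with |JW| = 15.4, W = (-28.930, -22.186). ∠JWF = 122.2° gives WF at -61.000° from the x-axis; with |WF| = 20.7, F = (-18.894, -40.291). ∠WFH = 145.6° gives FH at -26.600° from the x-axis; with |FH| = 24.8, H = (3.2809, -51.395). ∠FHK = 100.5° gives HK at 52.900° from the x-axis; with |HK| = 15.8, K = (12.812, -38.793). ∠HKG = 100.6° gives KG at 132.30° from the x-axis; with |KG| = 8.2, G = (7.2929, -32.728). Then |FG| = |G − F| = 27.257.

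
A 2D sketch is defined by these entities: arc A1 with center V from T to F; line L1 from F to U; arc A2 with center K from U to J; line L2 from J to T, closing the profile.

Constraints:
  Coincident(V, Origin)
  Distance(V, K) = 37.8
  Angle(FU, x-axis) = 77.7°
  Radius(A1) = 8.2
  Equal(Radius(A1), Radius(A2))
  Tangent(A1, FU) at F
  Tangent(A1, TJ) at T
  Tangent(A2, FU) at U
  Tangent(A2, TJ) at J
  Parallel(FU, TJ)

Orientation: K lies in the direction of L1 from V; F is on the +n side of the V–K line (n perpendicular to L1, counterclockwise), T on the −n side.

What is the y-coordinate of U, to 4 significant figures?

38.68

The slot axis is L1's direction at 77.7°, so u = (cos 77.7°, sin 77.7°) = (0.2130, 0.9770) and n = (−sin 77.7°, cos 77.7°) = (-0.9770, 0.2130). V is at the origin and K lies 37.8 along u from V, so K = 37.8·u = (8.053, 36.93). Tangency of A1 to both parallel lines with radius 8.2 puts F and T at V ± 8.2·n: F = (-8.012, 1.747), T = (8.012, -1.747). Equal radii place U and J the same way about K: U = K + 8.2·n = (0.04077, 38.68), J = K − 8.2·n = (16.06, 35.19). So U.y = 38.68.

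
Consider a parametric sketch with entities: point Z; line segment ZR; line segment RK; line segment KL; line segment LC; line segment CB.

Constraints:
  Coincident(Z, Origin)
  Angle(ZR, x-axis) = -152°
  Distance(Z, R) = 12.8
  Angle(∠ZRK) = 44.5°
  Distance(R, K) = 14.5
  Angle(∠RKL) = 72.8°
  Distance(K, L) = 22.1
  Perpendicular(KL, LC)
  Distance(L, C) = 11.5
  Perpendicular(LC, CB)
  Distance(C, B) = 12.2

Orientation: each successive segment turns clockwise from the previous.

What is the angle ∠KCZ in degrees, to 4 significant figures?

9.583°

∠RKL = 72.8° gives KL at -34.70° from the x-axis; with |KL| = 22.1, L = (11.23, -4.761). KL ⟂ LC, so LC runs at -124.7°; with |LC| = 11.5, C = (4.681, -14.22). Then cos ∠KCZ = CK·CZ / (|CK||CZ|), giving 9.583°.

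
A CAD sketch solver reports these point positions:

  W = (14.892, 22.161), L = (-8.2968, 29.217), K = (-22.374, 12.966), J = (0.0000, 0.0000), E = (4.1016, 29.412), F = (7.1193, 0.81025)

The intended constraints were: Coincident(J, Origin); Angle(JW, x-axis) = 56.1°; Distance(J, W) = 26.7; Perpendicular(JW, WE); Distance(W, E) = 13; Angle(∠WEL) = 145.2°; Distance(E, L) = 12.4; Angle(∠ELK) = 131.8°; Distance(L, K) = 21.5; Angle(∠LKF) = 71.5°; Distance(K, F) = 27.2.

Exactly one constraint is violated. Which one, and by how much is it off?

Distance(K, F) = 27.2 — off by 4.70.

J = (0.00, 0.00) ✓; JW at 56.10° ✓; |JW| = 26.70 ✓; ∠(JW, WE) = 90.00° ✓; |WE| = 13.00 ✓; ∠WEL = 145.2° ✓; |EL| = 12.40 ✓; ∠ELK = 131.8° ✓; |LK| = 21.50 ✓; ∠LKF = 71.50° ✓; |KF| = 31.90 ✗.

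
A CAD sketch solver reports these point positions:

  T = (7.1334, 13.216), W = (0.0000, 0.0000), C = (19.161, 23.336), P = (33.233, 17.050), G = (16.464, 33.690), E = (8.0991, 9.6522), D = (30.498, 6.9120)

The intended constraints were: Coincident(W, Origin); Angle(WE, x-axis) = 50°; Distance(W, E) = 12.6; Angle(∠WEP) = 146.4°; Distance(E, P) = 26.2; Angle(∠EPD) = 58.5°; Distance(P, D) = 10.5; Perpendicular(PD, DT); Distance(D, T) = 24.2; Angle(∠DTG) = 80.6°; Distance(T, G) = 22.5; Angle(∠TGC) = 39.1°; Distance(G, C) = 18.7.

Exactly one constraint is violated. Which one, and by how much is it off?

Distance(G, C) = 18.7 — off by 8.00.

W = (0.00, 0.00) ✓; WE at 50.00° ✓; |WE| = 12.60 ✓; ∠WEP = 146.4° ✓; |EP| = 26.20 ✓; ∠EPD = 58.50° ✓; |PD| = 10.50 ✓; ∠(PD, DT) = 90.00° ✓; |DT| = 24.20 ✓; ∠DTG = 80.60° ✓; |TG| = 22.50 ✓; ∠TGC = 39.10° ✓; |GC| = 10.70 ✗.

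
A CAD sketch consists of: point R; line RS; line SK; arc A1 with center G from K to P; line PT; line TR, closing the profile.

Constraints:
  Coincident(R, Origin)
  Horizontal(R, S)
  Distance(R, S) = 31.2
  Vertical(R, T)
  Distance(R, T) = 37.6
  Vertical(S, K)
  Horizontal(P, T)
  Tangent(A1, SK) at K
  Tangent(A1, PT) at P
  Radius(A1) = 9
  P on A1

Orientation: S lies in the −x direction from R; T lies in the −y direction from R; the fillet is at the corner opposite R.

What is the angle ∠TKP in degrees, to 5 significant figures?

28.909°

R is at the origin; RS is horizontal with |RS| = 31.2 and S on the −x side, so S = (-31.200, 0.0000). RT is vertical with |RT| = 37.6 and T on the −y side, so T = (0.0000, -37.600). The virtual corner opposite R is at (-31.200, -37.600). Tangency of A1 to SK means the radius GK is perpendicular to SK and since A1 is tangent to PT there, GP ⟂ PT, with radius 9.0, so the center G sits 9.0 in from both sides at G = (-22.200, -28.600). That places the tangent points at K = (-31.200, -28.600) on SK and P = (-22.200, -37.600) on PT. Then cos ∠TKP = KT·KP / (|KT||KP|), giving 28.909°.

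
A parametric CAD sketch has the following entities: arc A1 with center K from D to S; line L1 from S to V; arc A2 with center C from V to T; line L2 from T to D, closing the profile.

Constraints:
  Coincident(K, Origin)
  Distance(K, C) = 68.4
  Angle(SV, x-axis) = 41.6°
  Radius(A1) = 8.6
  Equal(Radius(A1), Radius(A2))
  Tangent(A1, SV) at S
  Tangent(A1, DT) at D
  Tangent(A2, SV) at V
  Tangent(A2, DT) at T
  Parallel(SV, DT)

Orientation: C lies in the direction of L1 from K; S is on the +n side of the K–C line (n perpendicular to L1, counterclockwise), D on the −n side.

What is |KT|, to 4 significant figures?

68.94

The slot axis is L1's direction at 41.6°, so u = (cos 41.6°, sin 41.6°) = (0.7478, 0.6639) and n = (−sin 41.6°, cos 41.6°) = (-0.6639, 0.7478). K is at the origin and C lies 68.4 along u from K, so C = 68.4·u = (51.15, 45.41). Tangency of A1 to both parallel lines with radius 8.6 puts S and D at K ± 8.6·n: S = (-5.710, 6.431), D = (5.710, -6.431). Equal radii place V and T the same way about C: V = C + 8.6·n = (45.44, 51.84), T = C − 8.6·n = (56.86, 38.98). Then |KT| = |T − K| = 68.94.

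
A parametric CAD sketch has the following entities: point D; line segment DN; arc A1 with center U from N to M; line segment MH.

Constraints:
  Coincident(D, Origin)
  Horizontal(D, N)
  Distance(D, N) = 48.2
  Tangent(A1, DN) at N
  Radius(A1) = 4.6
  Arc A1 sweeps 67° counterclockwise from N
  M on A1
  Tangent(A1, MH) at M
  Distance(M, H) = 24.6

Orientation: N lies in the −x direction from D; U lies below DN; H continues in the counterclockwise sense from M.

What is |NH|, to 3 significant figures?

29.0

D is at the origin; D and N share the same y with |DN| = 48.2 and N on the −x side, so N = (-48.2, 0.00). Since A1 is tangent to DN there, UN ⟂ DN, so U = N + (0, -4.6) = (-48.2, -4.60). On A1, N sits at bearing 90° from U; a 67° counterclockwise sweep puts M at bearing 157°, so M = U + 4.6·(cos 157°, sin 157°) = (-52.4, -2.80). A1 meets MH tangentially, so UM is at right angles to MH, so MH runs along (−sin 157°, cos 157°); with |MH| = 24.6, H = (-62.0, -25.4). Then |NH| = |H − N| = 29.0.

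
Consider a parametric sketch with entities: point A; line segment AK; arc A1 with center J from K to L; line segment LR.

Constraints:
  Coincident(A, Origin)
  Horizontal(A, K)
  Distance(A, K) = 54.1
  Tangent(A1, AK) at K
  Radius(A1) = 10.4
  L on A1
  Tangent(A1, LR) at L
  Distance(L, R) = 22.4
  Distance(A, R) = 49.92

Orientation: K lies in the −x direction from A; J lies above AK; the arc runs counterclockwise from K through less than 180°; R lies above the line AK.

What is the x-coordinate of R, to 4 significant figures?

-39.60

A is at the origin; A and K share the same y with |AK| = 54.1 and K on the −x side, so K = (-54.10, 0.000). The tangent condition forces JK to be normal to AK, so J = K + (0, 10.4) = (-54.10, 10.40). Since JL ⟂ LR (tangency), |JR| = √(10.4² + 22.4²) = 24.70 regardless of where L sits on A1. So R lies on both circle(A, 49.92) and circle(J, 24.70); the above-AK intersection is R = (-39.60, 30.39). L is the foot of the tangent from R: L = (-43.89, 8.408).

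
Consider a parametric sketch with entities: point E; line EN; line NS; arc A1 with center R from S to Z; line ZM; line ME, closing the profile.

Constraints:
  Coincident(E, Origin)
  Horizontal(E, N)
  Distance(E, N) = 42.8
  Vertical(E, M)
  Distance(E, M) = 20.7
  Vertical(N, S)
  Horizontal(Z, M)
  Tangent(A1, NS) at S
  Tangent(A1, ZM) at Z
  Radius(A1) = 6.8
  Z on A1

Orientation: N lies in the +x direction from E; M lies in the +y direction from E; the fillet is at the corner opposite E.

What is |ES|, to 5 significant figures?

45.001

E is at the origin; EN is horizontal with |EN| = 42.8 and N on the +x side, so N = (42.800, 0.0000). E and M share the same x with |EM| = 20.7 and M on the +y side, so M = (0.0000, 20.700). The virtual corner opposite E is at (42.800, 20.700). Tangency of A1 to NS means the radius RS is perpendicular to NS and since A1 is tangent to ZM there, RZ ⟂ ZM, with radius 6.8, so the center R sits 6.8 in from both sides at R = (36.000, 13.900). That places the tangent points at S = (42.800, 13.900) on NS and Z = (36.000, 20.700) on ZM. Then |ES| = |S − E| = 45.001.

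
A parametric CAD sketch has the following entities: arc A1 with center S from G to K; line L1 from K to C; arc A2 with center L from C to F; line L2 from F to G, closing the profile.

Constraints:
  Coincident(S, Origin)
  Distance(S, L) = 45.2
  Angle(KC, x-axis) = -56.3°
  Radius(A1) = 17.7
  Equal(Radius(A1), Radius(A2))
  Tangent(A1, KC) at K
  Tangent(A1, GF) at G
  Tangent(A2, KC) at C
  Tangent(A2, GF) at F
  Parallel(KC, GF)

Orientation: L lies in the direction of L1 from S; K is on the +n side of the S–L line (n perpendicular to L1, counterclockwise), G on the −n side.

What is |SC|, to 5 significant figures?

48.542

The slot axis is L1's direction at -56.3°, so u = (cos -56.3°, sin -56.3°) = (0.55484, -0.83195) and n = (−sin -56.3°, cos -56.3°) = (0.83195, 0.55484). S is at the origin and L lies 45.2 along u from S, so L = 45.2·u = (25.079, -37.604). Tangency of A1 to both parallel lines with radius 17.7 puts K and G at S ± 17.7·n: K = (14.726, 9.8207), G = (-14.726, -9.8207). Equal radii place C and F the same way about L: C = L + 17.7·n = (39.805, -27.784), F = L − 17.7·n = (10.353, -47.425). Then |SC| = |C − S| = 48.542.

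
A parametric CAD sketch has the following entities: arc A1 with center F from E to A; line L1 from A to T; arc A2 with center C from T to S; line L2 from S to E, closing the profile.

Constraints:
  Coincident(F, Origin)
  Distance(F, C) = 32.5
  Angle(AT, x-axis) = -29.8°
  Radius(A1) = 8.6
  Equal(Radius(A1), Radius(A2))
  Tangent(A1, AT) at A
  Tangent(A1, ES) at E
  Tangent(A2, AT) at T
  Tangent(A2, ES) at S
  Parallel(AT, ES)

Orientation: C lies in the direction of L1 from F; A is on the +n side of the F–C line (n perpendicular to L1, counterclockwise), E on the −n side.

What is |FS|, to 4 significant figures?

33.62

The slot axis is L1's direction at -29.8°, so u = (cos -29.8°, sin -29.8°) = (0.8678, -0.4970) and n = (−sin -29.8°, cos -29.8°) = (0.4970, 0.8678). F is at the origin and C lies 32.5 along u from F, so C = 32.5·u = (28.20, -16.15). Tangency of A1 to both parallel lines with radius 8.6 puts A and E at F ± 8.6·n: A = (4.274, 7.463), E = (-4.274, -7.463). Equal radii place T and S the same way about C: T = C + 8.6·n = (32.48, -8.689), S = C − 8.6·n = (23.93, -23.61). Then |FS| = |S − F| = 33.62.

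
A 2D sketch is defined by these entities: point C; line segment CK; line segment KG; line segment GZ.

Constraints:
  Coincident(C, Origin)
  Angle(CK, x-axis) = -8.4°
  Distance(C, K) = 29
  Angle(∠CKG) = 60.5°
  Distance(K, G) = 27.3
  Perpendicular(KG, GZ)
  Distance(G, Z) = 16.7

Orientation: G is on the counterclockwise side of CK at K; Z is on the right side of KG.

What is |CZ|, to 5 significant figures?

43.915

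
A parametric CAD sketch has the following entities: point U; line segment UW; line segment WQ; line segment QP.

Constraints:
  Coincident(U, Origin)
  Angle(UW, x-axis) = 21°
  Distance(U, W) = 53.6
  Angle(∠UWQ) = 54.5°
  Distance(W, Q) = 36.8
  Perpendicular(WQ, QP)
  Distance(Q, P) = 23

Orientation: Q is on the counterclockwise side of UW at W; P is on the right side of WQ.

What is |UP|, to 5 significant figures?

66.878

∠UWQ = 54.5°, so WQ runs at 21.0° + (180° − 54.5°) = 146.50° from the x-axis; with |WQ| = 36.8, Q = W + 36.8·(cos 146.50°, sin 146.50°) = (19.353, 39.520). WQ is perpendicular to QP; with |QP| = 23.0 on the right of WQ, P = Q + 23.0·(0.55194, 0.83389) = (32.047, 58.699). Then |UP| = |P − U| = 66.878.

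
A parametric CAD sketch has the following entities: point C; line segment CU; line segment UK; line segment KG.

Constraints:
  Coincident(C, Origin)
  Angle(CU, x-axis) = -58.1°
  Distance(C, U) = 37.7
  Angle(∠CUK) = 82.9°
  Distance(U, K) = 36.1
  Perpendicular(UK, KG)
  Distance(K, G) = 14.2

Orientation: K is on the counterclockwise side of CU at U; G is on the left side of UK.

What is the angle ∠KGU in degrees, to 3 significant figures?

68.5°

∠CUK = 82.9°, so UK runs at -58.1° + (180° − 82.9°) = 39.0° from the x-axis; with |UK| = 36.1, K = U + 36.1·(cos 39.0°, sin 39.0°) = (48.0, -9.29). The perpendicularity gives KG at right angles to UK; with |KG| = 14.2 on the left of UK, G = K + 14.2·(-0.629, 0.777) = (39.0, 1.75). Then cos ∠KGU = GK·GU / (|GK||GU|), giving 68.5°.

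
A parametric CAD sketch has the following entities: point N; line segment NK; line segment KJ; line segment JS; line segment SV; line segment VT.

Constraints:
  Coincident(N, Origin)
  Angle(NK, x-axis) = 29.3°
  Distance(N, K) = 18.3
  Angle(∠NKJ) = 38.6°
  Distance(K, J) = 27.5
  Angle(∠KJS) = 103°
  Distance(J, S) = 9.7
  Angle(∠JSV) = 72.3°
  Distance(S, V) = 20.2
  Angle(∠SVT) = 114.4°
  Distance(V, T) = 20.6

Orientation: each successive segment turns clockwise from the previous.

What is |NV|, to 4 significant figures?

5.974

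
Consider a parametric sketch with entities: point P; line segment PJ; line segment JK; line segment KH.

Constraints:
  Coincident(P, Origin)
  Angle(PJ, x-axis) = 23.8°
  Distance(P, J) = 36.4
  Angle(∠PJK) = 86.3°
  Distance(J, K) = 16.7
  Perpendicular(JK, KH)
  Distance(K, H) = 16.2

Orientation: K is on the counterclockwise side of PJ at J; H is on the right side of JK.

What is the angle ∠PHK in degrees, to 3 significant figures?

15.3°

∠PJK = 86.3°, so JK runs at 23.8° + (180° − 86.3°) = 118° from the x-axis; with |JK| = 16.7, K = J + 16.7·(cos 118°, sin 118°) = (25.6, 29.5). JK is perpendicular to KH; with |KH| = 16.2 on the right of JK, H = K + 16.2·(0.887, 0.462) = (40.0, 37.0). Then cos ∠PHK = HP·HK / (|HP||HK|), giving 15.3°.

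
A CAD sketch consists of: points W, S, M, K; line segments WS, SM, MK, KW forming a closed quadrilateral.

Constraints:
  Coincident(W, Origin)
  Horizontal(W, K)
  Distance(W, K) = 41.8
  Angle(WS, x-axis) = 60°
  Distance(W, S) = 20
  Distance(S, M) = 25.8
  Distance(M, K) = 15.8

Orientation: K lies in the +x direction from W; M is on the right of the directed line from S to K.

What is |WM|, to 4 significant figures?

26.38

Checks: |SM| = 25.80 ✓; |MK| = 15.80 ✓.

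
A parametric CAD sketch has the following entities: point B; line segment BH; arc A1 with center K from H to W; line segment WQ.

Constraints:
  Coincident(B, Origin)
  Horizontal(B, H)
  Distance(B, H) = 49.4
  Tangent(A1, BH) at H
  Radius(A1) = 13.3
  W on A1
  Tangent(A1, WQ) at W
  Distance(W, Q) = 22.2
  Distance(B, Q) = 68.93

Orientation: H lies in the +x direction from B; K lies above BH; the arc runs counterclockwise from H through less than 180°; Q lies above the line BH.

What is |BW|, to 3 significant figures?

64.4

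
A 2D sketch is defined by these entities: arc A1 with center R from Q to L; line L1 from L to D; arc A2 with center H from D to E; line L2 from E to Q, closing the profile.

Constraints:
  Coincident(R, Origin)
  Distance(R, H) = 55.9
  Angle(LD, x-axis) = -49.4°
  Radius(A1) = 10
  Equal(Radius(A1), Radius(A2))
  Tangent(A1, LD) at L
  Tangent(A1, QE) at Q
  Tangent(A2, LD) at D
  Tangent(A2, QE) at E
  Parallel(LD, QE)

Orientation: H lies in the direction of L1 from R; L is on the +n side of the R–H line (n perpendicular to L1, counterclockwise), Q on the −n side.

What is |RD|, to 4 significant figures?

56.79

The slot axis is L1's direction at -49.4°, so u = (cos -49.4°, sin -49.4°) = (0.6508, -0.7593) and n = (−sin -49.4°, cos -49.4°) = (0.7593, 0.6508). R is at the origin and H lies 55.9 along u from R, so H = 55.9·u = (36.38, -42.44). Tangency of A1 to both parallel lines with radius 10.0 puts L and Q at R ± 10.0·n: L = (7.593, 6.508), Q = (-7.593, -6.508). Equal radii place D and E the same way about H: D = H + 10.0·n = (43.97, -35.94), E = H − 10.0·n = (28.79, -48.95). Then |RD| = |D − R| = 56.79.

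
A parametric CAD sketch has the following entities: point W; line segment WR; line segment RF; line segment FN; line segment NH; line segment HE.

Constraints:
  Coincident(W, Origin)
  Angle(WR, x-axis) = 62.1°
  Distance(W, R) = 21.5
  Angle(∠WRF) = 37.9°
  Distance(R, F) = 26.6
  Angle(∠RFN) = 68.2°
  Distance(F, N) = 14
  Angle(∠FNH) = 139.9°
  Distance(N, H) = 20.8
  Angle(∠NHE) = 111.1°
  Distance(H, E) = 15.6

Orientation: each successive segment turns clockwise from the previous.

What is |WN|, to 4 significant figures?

4.440

W is at the origin; WR runs at 62.1° with length 21.5, so R = (10.06, 19.00). ∠WRF = 37.9° gives RF at -80.00° from the x-axis; with |RF| = 26.6, F = (14.68, -7.195). ∠RFN = 68.2° gives FN at 168.2° from the x-axis; with |FN| = 14.0, N = (0.9754, -4.332). Then |WN| = |N − W| = 4.440.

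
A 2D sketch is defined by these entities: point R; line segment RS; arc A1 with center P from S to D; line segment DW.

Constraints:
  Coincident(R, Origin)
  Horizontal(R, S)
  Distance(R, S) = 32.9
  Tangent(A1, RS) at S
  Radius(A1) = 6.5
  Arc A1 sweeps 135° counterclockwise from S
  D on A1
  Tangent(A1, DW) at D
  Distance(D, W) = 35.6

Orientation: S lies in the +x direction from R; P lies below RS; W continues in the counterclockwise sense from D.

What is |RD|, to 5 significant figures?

30.401

R is at the origin; R and S share the same y with |RS| = 32.9 and S on the +x side, so S = (32.900, 0.0000). The tangent condition forces PS to be normal to RS, so P = S + (0, -6.5) = (32.900, -6.5000). On A1, S sits at bearing 90° from P; a 135° counterclockwise sweep puts D at bearing 225°, so D = P + 6.5·(cos 225°, sin 225°) = (28.304, -11.096). Then |RD| = |D − R| = 30.401.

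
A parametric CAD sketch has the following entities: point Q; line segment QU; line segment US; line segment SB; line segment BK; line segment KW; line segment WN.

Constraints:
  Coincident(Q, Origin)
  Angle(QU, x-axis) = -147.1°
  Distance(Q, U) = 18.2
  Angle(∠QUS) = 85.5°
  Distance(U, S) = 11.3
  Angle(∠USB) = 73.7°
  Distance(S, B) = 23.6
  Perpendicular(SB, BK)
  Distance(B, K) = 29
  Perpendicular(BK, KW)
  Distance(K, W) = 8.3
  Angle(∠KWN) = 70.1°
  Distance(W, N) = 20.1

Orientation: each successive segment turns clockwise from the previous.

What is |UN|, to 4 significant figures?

18.98

The perpendicularity gives KW at right angles to BK, so KW runs at -167.9°; with |KW| = 8.3, W = (0.3834, -25.09). ∠KWN = 70.1° gives WN at 82.20° from the x-axis; with |WN| = 20.1, N = (3.111, -5.180). Then |UN| = |N − U| = 18.98.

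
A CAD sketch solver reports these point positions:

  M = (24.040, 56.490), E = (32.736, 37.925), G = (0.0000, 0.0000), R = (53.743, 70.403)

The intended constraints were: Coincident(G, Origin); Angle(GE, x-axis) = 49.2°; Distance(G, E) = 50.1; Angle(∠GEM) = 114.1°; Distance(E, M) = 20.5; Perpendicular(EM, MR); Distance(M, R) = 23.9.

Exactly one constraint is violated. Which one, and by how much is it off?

Distance(M, R) = 23.9 — off by 8.90.

G = (0.00, 0.00) ✓; GE at 49.20° ✓; |GE| = 50.10 ✓; ∠GEM = 114.1° ✓; |EM| = 20.50 ✓; ∠(EM, MR) = 90.00° ✓; |MR| = 32.80 ✗.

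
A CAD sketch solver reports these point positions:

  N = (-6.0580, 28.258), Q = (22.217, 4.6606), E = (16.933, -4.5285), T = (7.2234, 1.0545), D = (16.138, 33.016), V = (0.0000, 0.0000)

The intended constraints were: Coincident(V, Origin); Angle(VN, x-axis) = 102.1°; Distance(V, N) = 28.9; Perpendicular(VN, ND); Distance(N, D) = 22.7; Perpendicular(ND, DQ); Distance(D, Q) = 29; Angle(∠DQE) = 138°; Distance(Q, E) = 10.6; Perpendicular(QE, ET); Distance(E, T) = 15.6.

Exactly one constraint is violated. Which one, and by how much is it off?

Distance(E, T) = 15.6 — off by 4.40.

V = (0.00, 0.00) ✓; VN at 102.1° ✓; |VN| = 28.90 ✓; ∠(VN, ND) = 90.00° ✓; |ND| = 22.70 ✓; ∠(ND, DQ) = 90.00° ✓; |DQ| = 29.00 ✓; ∠DQE = 138.0° ✓; |QE| = 10.60 ✓; ∠(QE, ET) = 90.00° ✓; |ET| = 11.20 ✗.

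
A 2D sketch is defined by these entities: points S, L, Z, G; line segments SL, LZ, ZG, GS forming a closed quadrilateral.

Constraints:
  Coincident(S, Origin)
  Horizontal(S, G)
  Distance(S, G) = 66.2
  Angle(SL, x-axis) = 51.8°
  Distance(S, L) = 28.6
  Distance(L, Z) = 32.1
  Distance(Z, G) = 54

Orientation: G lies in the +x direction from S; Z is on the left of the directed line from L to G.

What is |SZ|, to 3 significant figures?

60.7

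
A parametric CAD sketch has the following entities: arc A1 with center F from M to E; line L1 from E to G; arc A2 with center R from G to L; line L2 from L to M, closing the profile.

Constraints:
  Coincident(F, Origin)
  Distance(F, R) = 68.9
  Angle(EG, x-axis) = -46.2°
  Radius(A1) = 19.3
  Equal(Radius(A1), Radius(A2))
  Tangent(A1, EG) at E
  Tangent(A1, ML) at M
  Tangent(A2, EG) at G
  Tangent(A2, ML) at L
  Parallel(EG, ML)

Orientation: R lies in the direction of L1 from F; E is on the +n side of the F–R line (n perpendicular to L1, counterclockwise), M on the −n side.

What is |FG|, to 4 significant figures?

71.55

The slot axis is L1's direction at -46.2°, so u = (cos -46.2°, sin -46.2°) = (0.6921, -0.7218) and n = (−sin -46.2°, cos -46.2°) = (0.7218, 0.6921). F is at the origin and R lies 68.9 along u from F, so R = 68.9·u = (47.69, -49.73). Tangency of A1 to both parallel lines with radius 19.3 puts E and M at F ± 19.3·n: E = (13.93, 13.36), M = (-13.93, -13.36). Equal radii place G and L the same way about R: G = R + 19.3·n = (61.62, -36.37), L = R − 19.3·n = (33.76, -63.09). Then |FG| = |G − F| = 71.55.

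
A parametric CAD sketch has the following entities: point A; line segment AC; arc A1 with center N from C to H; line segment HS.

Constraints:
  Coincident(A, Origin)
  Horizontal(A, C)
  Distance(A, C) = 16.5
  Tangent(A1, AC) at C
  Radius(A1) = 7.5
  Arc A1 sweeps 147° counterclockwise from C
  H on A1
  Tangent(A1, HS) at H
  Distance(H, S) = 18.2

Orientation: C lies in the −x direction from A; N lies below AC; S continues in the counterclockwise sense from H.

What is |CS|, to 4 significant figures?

26.21

A is at the origin; A and C share the same y with |AC| = 16.5 and C on the −x side, so C = (-16.50, 0.000). A1 meets AC tangentially, so NC is at right angles to AC, so N = C + (0, -7.5) = (-16.50, -7.500). On A1, C sits at bearing 90° from N; a 147° counterclockwise sweep puts H at bearing 237°, so H = N + 7.5·(cos 237°, sin 237°) = (-20.58, -13.79). A1 meets HS tangentially, so NH is at right angles to HS, so HS runs along (−sin 237°, cos 237°); with |HS| = 18.2, S = (-5.321, -23.70). Then |CS| = |S − C| = 26.21.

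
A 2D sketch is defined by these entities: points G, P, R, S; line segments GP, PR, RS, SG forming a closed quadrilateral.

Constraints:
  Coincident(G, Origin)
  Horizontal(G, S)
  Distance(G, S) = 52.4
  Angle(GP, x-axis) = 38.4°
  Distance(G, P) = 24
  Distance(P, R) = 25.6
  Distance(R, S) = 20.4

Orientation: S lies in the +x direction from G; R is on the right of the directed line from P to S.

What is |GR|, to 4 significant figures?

33.64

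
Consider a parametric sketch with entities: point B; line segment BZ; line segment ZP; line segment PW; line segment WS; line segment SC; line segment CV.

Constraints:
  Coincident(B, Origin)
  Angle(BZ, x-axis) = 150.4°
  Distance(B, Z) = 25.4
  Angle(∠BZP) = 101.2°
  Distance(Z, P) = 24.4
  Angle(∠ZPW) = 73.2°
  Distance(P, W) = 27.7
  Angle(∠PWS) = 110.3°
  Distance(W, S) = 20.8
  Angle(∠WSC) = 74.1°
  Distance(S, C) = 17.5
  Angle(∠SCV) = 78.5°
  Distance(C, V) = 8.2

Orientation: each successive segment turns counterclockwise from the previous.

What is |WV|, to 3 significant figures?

15.7

B is at the origin; BZ runs at 150.4° with length 25.4, so Z = (-22.1, 12.5). ∠BZP = 101.2° gives ZP at -131° from the x-axis; with |ZP| = 24.4, P = (-38.0, -5.92). ∠ZPW = 73.2° gives PW at -24.0° from the x-axis; with |PW| = 27.7, W = (-12.7, -17.2). ∠PWS = 110.3° gives WS at 45.7° from the x-axis; with |WS| = 20.8, S = (1.80, -2.30). ∠WSC = 74.1° gives SC at 152° from the x-axis; with |SC| = 17.5, C = (-13.6, 6.02). ∠SCV = 78.5° gives CV at -107° from the x-axis; with |CV| = 8.2, V = (-16.0, -1.83). Then |WV| = |V − W| = 15.7.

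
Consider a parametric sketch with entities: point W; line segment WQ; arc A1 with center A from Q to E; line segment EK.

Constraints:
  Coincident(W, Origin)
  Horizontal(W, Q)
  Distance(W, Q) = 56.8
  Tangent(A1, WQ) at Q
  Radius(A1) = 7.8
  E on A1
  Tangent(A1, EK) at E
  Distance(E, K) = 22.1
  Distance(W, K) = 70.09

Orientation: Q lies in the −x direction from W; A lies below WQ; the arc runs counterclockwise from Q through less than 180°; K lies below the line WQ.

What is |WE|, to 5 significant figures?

65.115

Checks: |AE| = 7.800 ✓; ∠(AE, EK) = 90.00° ✓; |EK| = 22.10 ✓; |WK| = 70.09 ✓.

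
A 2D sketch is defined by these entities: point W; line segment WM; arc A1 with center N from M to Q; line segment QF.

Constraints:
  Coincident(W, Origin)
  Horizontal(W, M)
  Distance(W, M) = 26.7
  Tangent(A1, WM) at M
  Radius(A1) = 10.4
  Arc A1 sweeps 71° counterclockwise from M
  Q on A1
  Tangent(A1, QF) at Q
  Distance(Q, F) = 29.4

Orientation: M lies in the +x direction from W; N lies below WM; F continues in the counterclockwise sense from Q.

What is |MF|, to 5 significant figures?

39.855

W is at the origin; WM is horizontal with |WM| = 26.7 and M on the +x side, so M = (26.700, 0.0000). Tangency of A1 to WM means the radius NM is perpendicular to WM, so N = M + (0, -10.4) = (26.700, -10.400). On A1, M sits at bearing 90° from N; a 71° counterclockwise sweep puts Q at bearing 161°, so Q = N + 10.4·(cos 161°, sin 161°) = (16.867, -7.0141). A1 meets QF tangentially, so NQ is at right angles to QF, so QF runs along (−sin 161°, cos 161°); with |QF| = 29.4, F = (7.2949, -34.812). Then |MF| = |F − M| = 39.855.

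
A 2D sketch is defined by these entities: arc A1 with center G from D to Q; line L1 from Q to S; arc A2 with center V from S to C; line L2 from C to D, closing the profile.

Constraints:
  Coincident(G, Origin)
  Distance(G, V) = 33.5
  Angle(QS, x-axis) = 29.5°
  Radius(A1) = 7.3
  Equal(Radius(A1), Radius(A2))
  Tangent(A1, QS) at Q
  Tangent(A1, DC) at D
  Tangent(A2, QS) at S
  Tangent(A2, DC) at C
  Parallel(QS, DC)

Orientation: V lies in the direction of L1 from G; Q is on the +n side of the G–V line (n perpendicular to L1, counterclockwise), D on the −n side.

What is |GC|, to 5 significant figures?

34.286

Tangency of A1 to both parallel lines with radius 7.3 puts Q and D at G ± 7.3·n: Q = (-3.5947, 6.3536), D = (3.5947, -6.3536). Equal radii place S and C the same way about V: S = V + 7.3·n = (25.562, 22.850), C = V − 7.3·n = (32.752, 10.143). Then |GC| = |C − G| = 34.286.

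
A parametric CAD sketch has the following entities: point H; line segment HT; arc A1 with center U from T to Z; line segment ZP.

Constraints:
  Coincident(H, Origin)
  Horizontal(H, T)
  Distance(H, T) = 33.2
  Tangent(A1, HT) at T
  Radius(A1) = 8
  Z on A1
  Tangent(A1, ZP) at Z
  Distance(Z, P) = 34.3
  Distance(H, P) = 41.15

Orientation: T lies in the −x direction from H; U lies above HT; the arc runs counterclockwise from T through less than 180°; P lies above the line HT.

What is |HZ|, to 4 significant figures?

26.18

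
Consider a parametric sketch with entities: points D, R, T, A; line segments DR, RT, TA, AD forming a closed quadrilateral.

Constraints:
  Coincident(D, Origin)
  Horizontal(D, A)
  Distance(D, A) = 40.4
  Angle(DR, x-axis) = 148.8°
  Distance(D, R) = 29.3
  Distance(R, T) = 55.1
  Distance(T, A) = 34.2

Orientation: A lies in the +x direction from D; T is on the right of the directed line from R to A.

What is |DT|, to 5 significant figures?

27.206

Checks: |RT| = 55.10 ✓; |TA| = 34.20 ✓.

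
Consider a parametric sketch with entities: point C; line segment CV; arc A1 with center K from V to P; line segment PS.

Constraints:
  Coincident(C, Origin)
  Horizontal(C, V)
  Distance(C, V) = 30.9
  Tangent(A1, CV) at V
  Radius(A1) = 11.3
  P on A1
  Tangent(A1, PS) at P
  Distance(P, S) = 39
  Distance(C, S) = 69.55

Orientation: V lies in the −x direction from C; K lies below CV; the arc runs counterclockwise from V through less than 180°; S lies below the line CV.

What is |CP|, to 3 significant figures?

42.6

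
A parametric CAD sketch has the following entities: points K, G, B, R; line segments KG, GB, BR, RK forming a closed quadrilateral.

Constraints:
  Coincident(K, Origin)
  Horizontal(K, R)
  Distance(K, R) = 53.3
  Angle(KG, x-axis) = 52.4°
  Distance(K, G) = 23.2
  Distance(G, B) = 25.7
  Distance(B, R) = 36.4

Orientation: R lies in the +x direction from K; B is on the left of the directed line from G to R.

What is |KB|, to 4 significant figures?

48.13

Checks: |GB| = 25.70 ✓; |BR| = 36.40 ✓.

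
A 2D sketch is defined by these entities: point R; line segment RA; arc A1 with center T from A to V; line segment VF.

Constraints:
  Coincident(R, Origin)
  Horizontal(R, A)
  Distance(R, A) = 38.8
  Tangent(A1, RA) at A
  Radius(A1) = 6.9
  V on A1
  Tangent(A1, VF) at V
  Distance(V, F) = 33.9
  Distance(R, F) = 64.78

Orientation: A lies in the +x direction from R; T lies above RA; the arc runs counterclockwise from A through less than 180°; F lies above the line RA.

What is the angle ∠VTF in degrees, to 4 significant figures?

78.50°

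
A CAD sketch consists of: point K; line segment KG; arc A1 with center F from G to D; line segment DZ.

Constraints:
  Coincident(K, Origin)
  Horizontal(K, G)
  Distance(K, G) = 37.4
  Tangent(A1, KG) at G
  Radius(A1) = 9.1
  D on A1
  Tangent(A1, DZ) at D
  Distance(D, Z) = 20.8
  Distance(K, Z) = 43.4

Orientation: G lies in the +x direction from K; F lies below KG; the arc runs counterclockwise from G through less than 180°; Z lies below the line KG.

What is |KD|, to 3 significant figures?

30.1

Checks: |KG| = 37.40 ✓; |FD| = 9.100 ✓; ∠(FD, DZ) = 90.00° ✓; |DZ| = 20.80 ✓; |KZ| = 43.40 ✓.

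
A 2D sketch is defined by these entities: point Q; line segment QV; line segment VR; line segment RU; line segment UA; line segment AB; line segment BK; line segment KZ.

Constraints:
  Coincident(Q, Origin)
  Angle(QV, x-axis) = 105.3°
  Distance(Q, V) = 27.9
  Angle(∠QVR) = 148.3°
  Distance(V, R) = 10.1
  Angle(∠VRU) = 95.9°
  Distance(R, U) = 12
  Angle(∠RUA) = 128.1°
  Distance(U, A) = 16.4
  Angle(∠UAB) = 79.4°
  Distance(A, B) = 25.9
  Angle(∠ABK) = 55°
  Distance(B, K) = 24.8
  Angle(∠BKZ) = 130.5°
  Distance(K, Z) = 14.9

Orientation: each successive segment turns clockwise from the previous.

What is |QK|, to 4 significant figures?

35.96

∠UAB = 79.4° gives AB at -163.0° from the x-axis; with |AB| = 25.9, B = (-9.882, 12.31). ∠ABK = 55.0° gives BK at 72.00° from the x-axis; with |BK| = 24.8, K = (-2.218, 35.89). Then |QK| = |K − Q| = 35.96.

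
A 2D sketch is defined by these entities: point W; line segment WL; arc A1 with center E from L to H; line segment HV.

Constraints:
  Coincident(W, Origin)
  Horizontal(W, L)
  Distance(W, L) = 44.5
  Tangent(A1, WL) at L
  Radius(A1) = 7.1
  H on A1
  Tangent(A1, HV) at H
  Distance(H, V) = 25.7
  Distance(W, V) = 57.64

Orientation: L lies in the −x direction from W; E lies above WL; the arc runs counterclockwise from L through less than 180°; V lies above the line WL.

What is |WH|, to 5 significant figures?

39.035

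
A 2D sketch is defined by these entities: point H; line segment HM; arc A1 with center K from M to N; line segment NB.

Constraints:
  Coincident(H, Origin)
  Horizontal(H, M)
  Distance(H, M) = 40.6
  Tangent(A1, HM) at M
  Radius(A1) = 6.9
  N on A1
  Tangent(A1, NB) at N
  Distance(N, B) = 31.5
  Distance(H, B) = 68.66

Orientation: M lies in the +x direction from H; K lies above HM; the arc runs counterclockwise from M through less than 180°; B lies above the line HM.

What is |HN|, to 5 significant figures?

46.953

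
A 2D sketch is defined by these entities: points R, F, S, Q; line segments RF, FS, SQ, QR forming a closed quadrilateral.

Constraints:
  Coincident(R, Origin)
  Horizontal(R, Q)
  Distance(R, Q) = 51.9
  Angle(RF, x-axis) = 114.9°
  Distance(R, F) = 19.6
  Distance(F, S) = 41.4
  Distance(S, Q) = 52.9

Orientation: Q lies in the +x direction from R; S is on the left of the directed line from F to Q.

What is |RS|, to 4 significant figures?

50.28

R is at the origin; RQ is horizontal with |RQ| = 51.9 and Q in +x, so Q = (51.9, 0). RF runs at 114.9° with |RF| = 19.6, so F = (-8.252, 17.78). S is determined by |FS| = 41.4 and |SQ| = 52.9 together: it lies at the intersection of circle(F, 41.4) and circle(Q, 52.9). With |FQ| = 62.72, the foot of the radical line on FQ is 22.72 from F and the perpendicular offset is √(41.4² − 22.72²) = 34.61. Taking the left-of-FQ solution: S = (23.34, 44.53).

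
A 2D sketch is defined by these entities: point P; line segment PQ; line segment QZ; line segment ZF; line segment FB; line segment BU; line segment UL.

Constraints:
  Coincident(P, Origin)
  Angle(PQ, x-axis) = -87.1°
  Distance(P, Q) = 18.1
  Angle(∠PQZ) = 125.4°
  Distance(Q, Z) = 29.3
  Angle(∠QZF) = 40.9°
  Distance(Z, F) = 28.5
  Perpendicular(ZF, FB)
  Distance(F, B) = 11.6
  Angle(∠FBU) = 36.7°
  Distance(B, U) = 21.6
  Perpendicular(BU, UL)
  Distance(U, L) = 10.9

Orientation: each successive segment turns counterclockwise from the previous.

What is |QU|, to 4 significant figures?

25.75

P is at the origin; PQ runs at -87.1° with length 18.1, so Q = (0.9157, -18.08). ∠PQZ = 125.4° gives QZ at -32.50° from the x-axis; with |QZ| = 29.3, Z = (25.63, -33.82). ∠QZF = 40.9° gives ZF at 106.6° from the x-axis; with |ZF| = 28.5, F = (17.48, -6.508). ZF is perpendicular to FB, so FB runs at -163.4°; with |FB| = 11.6, B = (6.368, -9.821). ∠FBU = 36.7° gives BU at -20.10° from the x-axis; with |BU| = 21.6, U = (26.65, -17.24). Then |QU| = |U − Q| = 25.75.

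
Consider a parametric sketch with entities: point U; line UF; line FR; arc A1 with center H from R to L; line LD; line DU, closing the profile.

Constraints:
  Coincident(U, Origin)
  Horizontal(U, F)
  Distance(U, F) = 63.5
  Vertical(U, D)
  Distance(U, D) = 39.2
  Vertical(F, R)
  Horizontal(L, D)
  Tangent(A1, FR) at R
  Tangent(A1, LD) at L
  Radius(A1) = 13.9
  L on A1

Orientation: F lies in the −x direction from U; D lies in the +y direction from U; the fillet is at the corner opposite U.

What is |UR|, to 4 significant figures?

68.35

The virtual corner opposite U is at (-63.50, 39.20). Since A1 is tangent to FR there, HR ⟂ FR and the tangent condition forces HL to be normal to LD, with radius 13.9, so the center H sits 13.9 in from both sides at H = (-49.60, 25.30). That places the tangent points at R = (-63.50, 25.30) on FR and L = (-49.60, 39.20) on LD. Then |UR| = |R − U| = 68.35.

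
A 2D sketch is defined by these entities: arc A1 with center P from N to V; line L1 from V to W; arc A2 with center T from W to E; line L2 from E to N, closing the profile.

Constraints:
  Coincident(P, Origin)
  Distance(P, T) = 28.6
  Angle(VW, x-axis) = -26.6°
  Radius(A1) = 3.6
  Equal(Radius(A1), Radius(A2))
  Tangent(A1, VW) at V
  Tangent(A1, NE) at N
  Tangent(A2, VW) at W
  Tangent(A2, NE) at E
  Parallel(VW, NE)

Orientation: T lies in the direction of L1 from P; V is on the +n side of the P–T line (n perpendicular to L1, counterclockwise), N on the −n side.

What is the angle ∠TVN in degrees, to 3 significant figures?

82.8°

The slot axis is L1's direction at -26.6°, so u = (cos -26.6°, sin -26.6°) = (0.894, -0.448) and n = (−sin -26.6°, cos -26.6°) = (0.448, 0.894). P is at the origin and T lies 28.6 along u from P, so T = 28.6·u = (25.6, -12.8). Tangency of A1 to both parallel lines with radius 3.6 puts V and N at P ± 3.6·n: V = (1.61, 3.22), N = (-1.61, -3.22). Then cos ∠TVN = VT·VN / (|VT||VN|), giving 82.8°.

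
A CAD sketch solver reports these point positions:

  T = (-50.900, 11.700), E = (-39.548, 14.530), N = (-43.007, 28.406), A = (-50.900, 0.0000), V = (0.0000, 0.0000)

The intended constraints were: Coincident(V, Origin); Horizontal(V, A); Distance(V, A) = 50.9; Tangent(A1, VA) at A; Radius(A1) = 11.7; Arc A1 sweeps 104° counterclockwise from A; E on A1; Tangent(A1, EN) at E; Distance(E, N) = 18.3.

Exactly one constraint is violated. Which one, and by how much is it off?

Distance(E, N) = 18.3 — off by 4.00.

V = (0.00, 0.00) ✓; V.y = 0.00, A.y = 0.00 ✓; |VA| = 50.90 ✓; ∠(TA, AV) = 90.00° ✓; |TA| = 11.70 ✓; bearing(T→E) − bearing(T→A) = 104.0° ✓; |TE| = 11.70 ✓; ∠(TE, EN) = 90.00° ✓; |EN| = 14.30 ✗.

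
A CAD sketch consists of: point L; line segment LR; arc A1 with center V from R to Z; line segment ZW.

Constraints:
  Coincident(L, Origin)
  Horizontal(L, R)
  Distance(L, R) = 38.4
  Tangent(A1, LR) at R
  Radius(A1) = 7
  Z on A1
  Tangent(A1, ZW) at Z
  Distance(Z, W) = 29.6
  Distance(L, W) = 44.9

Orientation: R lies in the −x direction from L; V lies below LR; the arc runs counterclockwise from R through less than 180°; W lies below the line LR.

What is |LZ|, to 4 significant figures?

45.53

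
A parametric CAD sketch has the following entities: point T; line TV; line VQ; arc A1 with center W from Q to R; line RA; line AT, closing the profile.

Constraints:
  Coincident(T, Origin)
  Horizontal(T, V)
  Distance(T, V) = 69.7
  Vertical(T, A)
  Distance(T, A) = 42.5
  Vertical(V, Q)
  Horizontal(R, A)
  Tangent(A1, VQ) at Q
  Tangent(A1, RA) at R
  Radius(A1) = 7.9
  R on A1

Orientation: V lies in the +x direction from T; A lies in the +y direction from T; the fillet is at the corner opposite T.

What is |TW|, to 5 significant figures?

70.827

T is at the origin; T and V share the same y with |TV| = 69.7 and V on the +x side, so V = (69.700, 0.0000). TA is vertical with |TA| = 42.5 and A on the +y side, so A = (0.0000, 42.500). The virtual corner opposite T is at (69.700, 42.500). Since A1 is tangent to VQ there, WQ ⟂ VQ and the tangent condition forces WR to be normal to RA, with radius 7.9, so the center W sits 7.9 in from both sides at W = (61.800, 34.600). Then |TW| = |W − T| = 70.827.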